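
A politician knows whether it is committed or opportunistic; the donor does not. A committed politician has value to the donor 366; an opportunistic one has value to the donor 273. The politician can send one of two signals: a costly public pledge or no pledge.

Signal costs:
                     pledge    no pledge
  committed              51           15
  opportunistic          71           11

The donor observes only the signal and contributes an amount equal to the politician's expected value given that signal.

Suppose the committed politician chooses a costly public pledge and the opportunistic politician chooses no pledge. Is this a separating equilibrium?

No

Under separation the donor infers type exactly: pledge → committed (pays 366), no pledge → opportunistic (pays 273).
Committed: pledge gives 366 − 51 = 315; no pledge gives 273 − 15 = 258. No deviation. ✓
Opportunistic: no pledge gives 273 − 11 = 262; pledge gives 366 − 71 = 295. Would deviate. ✗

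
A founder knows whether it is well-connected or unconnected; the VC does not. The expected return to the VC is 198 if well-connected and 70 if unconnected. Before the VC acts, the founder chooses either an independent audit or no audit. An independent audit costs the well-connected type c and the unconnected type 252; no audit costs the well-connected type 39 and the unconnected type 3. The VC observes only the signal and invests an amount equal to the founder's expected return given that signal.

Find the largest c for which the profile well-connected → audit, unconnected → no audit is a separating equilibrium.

167

Under separation: audit → well-connected (pays 198); no audit → unconnected (pays 70).
Unconnected: 70 − 3 = 67 ≥ 198 − 252 = -54. Holds regardless of c. ✓
Well-connected: 198 − c ≥ 70 − 39, so c ≤ 198 − 31 = 167.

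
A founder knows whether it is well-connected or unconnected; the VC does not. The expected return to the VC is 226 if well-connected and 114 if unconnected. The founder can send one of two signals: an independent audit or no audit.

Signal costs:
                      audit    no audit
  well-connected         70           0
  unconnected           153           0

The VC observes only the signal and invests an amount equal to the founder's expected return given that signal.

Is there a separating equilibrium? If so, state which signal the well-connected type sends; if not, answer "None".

audit

Try well-connected → audit, unconnected → no audit:
  If types separate, audit earns payment 226 and no audit earns 114.
  Well-connected: audit gives 226 − 70 = 156; no audit gives 114 − 0 = 114. No deviation. ✓
  Unconnected: no audit gives 114 − 0 = 114; audit gives 226 − 153 = 73. No deviation. ✓
Both hold — the well-connected type sends audit.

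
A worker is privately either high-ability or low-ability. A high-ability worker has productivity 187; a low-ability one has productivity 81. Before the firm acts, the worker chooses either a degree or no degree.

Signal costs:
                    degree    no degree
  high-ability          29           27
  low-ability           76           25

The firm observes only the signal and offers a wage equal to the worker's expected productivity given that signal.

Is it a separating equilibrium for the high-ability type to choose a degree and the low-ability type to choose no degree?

No

If types separate, degree earns payment 187 and no degree earns 81.
High-ability: degree gives 187 − 29 = 158; no degree gives 81 − 27 = 54. No deviation. ✓
Low-ability: no degree gives 81 − 25 = 56; degree gives 187 − 76 = 111. Would deviate. ✗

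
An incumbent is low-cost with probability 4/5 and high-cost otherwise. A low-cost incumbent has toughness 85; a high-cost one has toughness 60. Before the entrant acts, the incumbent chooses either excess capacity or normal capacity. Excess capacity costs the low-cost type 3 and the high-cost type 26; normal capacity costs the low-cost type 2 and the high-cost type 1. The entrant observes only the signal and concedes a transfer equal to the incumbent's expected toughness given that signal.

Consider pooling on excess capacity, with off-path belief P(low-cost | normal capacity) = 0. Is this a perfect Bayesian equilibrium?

On the equilibrium path (excess capacity) the entrant holds the prior 4/5 and pays 4/5·85 + 1/5·60 = 80. Off-path (normal capacity) belief 0 gives 0·85 + 1·60 = 60.
Low-cost: excess capacity gives 80 − 3 = 77; normal capacity gives 60 − 2 = 58. Stays. ✓
High-cost: excess capacity gives 80 − 26 = 54; normal capacity gives 60 − 1 = 59. Deviates. ✗

No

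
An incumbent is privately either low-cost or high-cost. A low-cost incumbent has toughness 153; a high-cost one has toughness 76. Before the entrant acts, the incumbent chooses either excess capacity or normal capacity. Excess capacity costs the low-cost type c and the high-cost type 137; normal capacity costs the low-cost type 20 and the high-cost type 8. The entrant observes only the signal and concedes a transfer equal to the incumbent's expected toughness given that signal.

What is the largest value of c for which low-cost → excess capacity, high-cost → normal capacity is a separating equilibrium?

Under separation: excess capacity → low-cost (pays 153); normal capacity → high-cost (pays 76).
High-cost: 76 − 8 = 68 ≥ 153 − 137 = 16. Holds regardless of c. ✓
Low-cost: 153 − c ≥ 76 − 20, so c ≤ 153 − 56 = 97.

97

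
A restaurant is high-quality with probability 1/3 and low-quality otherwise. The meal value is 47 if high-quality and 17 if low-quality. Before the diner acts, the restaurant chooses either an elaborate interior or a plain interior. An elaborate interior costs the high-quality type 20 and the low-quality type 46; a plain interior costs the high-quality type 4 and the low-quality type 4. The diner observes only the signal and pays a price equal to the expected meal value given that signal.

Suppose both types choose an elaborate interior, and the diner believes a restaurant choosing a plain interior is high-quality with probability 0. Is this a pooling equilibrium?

At the pooled signal (elaborate interior) the diner holds the prior 1/3 and pays 1/3·47 + 2/3·17 = 27. Off-path (plain interior) belief 0 gives 0·47 + 1·17 = 17.
High-quality: elaborate interior gives 27 − 20 = 7; plain interior gives 17 − 4 = 13. Deviates. ✗
Low-quality: elaborate interior gives 27 − 46 = -19; plain interior gives 17 − 4 = 13. Deviates. ✗

No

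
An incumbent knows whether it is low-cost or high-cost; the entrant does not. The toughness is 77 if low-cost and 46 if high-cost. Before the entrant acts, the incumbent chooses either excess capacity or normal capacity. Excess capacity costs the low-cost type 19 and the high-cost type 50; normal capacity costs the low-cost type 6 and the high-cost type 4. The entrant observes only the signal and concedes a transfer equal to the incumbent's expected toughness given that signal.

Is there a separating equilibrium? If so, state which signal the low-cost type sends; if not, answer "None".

excess capacity

Try low-cost → excess capacity, high-cost → normal capacity:
  If types separate, excess capacity earns payment 77 and normal capacity earns 46.
  Low-cost: excess capacity gives 77 − 19 = 58; normal capacity gives 46 − 6 = 40. No deviation. ✓
  High-cost: normal capacity gives 46 − 4 = 42; excess capacity gives 77 − 50 = 27. No deviation. ✓
Both hold — the low-cost type sends excess capacity.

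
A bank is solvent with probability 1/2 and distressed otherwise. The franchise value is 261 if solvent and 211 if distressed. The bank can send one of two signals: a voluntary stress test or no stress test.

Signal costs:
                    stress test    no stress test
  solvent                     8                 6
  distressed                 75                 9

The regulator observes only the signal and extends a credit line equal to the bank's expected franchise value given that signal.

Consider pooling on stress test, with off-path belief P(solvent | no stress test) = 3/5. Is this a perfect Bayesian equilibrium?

At the pooled signal (stress test) the regulator holds the prior 1/2 and pays 1/2·261 + 1/2·211 = 236. Off-path (no stress test) belief 3/5 gives 3/5·261 + 2/5·211 = 241.
Solvent: stress test gives 236 − 8 = 228; no stress test gives 241 − 6 = 235. Deviates. ✗
Distressed: stress test gives 236 − 75 = 161; no stress test gives 241 − 9 = 232. Deviates. ✗

No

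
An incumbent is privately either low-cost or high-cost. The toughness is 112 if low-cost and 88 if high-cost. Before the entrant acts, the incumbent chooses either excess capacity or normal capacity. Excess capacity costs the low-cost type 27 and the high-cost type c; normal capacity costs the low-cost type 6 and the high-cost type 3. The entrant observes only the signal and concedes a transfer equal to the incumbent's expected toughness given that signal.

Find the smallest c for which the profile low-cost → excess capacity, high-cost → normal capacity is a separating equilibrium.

27

Under separation: excess capacity → low-cost (pays 112); normal capacity → high-cost (pays 88).
Low-cost: 112 − 27 = 85 ≥ 88 − 6 = 82. Holds regardless of c. ✓
High-cost: 88 − 3 ≥ 112 − c, so c ≥ 112 − 85 = 27.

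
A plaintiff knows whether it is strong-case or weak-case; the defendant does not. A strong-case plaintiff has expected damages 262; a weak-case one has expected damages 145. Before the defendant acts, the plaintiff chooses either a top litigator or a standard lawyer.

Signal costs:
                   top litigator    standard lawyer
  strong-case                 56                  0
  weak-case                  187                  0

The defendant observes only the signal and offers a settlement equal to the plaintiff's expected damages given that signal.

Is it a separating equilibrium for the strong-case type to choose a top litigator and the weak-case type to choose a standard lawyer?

Yes

If types separate, top litigator earns payment 262 and standard lawyer earns 145.
Strong-case: top litigator gives 262 − 56 = 206; standard lawyer gives 145 − 0 = 145. No deviation. ✓
Weak-case: standard lawyer gives 145 − 0 = 145; top litigator gives 262 − 187 = 75. No deviation. ✓
Both incentive constraints hold.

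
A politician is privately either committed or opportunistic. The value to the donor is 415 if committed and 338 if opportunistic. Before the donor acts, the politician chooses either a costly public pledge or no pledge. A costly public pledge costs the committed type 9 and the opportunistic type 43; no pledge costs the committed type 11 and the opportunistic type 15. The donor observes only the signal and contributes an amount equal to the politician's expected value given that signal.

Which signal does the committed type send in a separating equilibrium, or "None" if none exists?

None

Try committed → pledge, opportunistic → no pledge:
  If types separate, pledge earns payment 415 and no pledge earns 338.
  Committed: pledge gives 415 − 9 = 406; no pledge gives 338 − 11 = 327. No deviation. ✓
  Opportunistic: no pledge gives 338 − 15 = 323; pledge gives 415 − 43 = 372. Would deviate. ✗
Try committed → no pledge, opportunistic → pledge:
  If types separate, no pledge earns payment 415 and pledge earns 338.
  Committed: no pledge gives 415 − 11 = 404; pledge gives 338 − 9 = 329. No deviation. ✓
  Opportunistic: pledge gives 338 − 43 = 295; no pledge gives 415 − 15 = 400. Would deviate. ✗
Neither assignment is incentive-compatible.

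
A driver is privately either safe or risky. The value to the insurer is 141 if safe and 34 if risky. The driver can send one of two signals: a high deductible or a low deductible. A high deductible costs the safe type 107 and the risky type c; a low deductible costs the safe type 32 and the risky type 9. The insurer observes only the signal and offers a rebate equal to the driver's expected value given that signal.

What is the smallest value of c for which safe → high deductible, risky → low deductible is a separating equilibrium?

Under separation: high deductible → safe (pays 141); low deductible → risky (pays 34).
Safe: 141 − 107 = 34 ≥ 34 − 32 = 2. Holds regardless of c. ✓
Risky: 34 − 9 ≥ 141 − c, so c ≥ 141 − 25 = 116.

116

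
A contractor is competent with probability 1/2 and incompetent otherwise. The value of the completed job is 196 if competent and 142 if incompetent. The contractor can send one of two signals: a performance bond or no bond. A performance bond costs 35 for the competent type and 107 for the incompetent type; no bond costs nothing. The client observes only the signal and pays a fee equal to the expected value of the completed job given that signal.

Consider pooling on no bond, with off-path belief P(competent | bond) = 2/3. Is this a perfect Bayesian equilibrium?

At the pooled signal (no bond) the client holds the prior 1/2 and pays 1/2·196 + 1/2·142 = 169. Off-path (bond) belief 2/3 gives 2/3·196 + 1/3·142 = 178.
Competent: no bond gives 169 − 0 = 169; bond gives 178 − 35 = 143. Stays. ✓
Incompetent: no bond gives 169 − 0 = 169; bond gives 178 − 107 = 71. Stays. ✓

Yes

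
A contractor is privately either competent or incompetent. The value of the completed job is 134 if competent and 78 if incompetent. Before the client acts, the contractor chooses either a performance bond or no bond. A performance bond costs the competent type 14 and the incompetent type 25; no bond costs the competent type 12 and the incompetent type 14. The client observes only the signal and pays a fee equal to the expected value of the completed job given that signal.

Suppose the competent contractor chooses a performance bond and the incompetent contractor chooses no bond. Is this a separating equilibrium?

No

Under separation the client infers type exactly: bond → competent (pays 134), no bond → incompetent (pays 78).
Competent: bond gives 134 − 14 = 120; no bond gives 78 − 12 = 66. No deviation. ✓
Incompetent: no bond gives 78 − 14 = 64; bond gives 134 − 25 = 109. Would deviate. ✗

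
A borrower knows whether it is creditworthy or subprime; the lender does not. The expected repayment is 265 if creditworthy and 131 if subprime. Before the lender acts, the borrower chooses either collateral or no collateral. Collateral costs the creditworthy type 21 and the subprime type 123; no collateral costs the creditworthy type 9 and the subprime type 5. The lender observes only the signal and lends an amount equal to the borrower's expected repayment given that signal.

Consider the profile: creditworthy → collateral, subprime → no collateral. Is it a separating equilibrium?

If types separate, collateral earns payment 265 and no collateral earns 131.
Creditworthy: collateral gives 265 − 21 = 244; no collateral gives 131 − 9 = 122. No deviation. ✓
Subprime: no collateral gives 131 − 5 = 126; collateral gives 265 − 123 = 142. Would deviate. ✗

No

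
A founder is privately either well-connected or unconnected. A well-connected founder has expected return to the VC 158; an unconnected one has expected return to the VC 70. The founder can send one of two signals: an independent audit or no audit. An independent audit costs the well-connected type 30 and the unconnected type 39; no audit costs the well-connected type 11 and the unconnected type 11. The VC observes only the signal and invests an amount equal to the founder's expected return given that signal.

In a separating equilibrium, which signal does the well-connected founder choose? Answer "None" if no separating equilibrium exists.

None

Try well-connected → audit, unconnected → no audit:
  If types separate, audit earns payment 158 and no audit earns 70.
  Well-connected: audit gives 158 − 30 = 128; no audit gives 70 − 11 = 59. No deviation. ✓
  Unconnected: no audit gives 70 − 11 = 59; audit gives 158 − 39 = 119. Would deviate. ✗
Try well-connected → no audit, unconnected → audit:
  If types separate, no audit earns payment 158 and audit earns 70.
  Well-connected: no audit gives 158 − 11 = 147; audit gives 70 − 30 = 40. No deviation. ✓
  Unconnected: audit gives 70 − 39 = 31; no audit gives 158 − 11 = 147. Would deviate. ✗
Neither assignment is incentive-compatible.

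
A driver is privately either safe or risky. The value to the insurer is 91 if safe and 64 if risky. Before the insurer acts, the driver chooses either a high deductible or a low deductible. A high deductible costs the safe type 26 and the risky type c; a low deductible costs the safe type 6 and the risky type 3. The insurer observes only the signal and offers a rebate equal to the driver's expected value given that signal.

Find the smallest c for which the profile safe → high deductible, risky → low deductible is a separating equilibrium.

30

Under separation: high deductible → safe (pays 91); low deductible → risky (pays 64).
Safe: 91 − 26 = 65 ≥ 64 − 6 = 58. Holds regardless of c. ✓
Risky: 64 − 3 ≥ 91 − c, so c ≥ 91 − 61 = 30.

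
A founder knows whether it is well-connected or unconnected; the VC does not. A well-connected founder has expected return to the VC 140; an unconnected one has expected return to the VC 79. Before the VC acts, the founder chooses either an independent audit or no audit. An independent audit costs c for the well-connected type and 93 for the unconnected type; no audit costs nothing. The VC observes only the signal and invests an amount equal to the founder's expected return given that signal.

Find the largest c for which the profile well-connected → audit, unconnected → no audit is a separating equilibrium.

61

Under separation: audit → well-connected (pays 140); no audit → unconnected (pays 79).
Unconnected: 79 − 0 = 79 ≥ 140 − 93 = 47. Holds regardless of c. ✓
Well-connected: 140 − c ≥ 79 − 0, so c ≤ 140 − 79 = 61.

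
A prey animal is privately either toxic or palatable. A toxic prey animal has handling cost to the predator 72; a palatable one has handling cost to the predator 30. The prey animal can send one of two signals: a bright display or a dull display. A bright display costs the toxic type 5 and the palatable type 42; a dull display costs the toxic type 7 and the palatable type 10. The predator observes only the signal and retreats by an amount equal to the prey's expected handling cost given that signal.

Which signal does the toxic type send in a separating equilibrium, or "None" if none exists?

Try toxic → bright display, palatable → dull display:
  If types separate, bright display earns payment 72 and dull display earns 30.
  Toxic: bright display gives 72 − 5 = 67; dull display gives 30 − 7 = 23. No deviation. ✓
  Palatable: dull display gives 30 − 10 = 20; bright display gives 72 − 42 = 30. Would deviate. ✗
Try toxic → dull display, palatable → bright display:
  If types separate, dull display earns payment 72 and bright display earns 30.
  Toxic: dull display gives 72 − 7 = 65; bright display gives 30 − 5 = 25. No deviation. ✓
  Palatable: bright display gives 30 − 42 = -12; dull display gives 72 − 10 = 62. Would deviate. ✗
Neither assignment is incentive-compatible.

None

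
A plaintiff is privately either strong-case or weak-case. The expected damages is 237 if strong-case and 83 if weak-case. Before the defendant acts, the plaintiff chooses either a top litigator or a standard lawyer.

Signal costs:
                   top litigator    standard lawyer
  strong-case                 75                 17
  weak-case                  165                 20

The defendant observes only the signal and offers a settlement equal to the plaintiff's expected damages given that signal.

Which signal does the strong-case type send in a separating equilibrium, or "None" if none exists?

Try strong-case → top litigator, weak-case → standard lawyer:
  If types separate, top litigator earns payment 237 and standard lawyer earns 83.
  Strong-case: top litigator gives 237 − 75 = 162; standard lawyer gives 83 − 17 = 66. No deviation. ✓
  Weak-case: standard lawyer gives 83 − 20 = 63; top litigator gives 237 − 165 = 72. Would deviate. ✗
Try strong-case → standard lawyer, weak-case → top litigator:
  If types separate, standard lawyer earns payment 237 and top litigator earns 83.
  Strong-case: standard lawyer gives 237 − 17 = 220; top litigator gives 83 − 75 = 8. No deviation. ✓
  Weak-case: top litigator gives 83 − 165 = -82; standard lawyer gives 237 − 20 = 217. Would deviate. ✗
Neither assignment is incentive-compatible.

None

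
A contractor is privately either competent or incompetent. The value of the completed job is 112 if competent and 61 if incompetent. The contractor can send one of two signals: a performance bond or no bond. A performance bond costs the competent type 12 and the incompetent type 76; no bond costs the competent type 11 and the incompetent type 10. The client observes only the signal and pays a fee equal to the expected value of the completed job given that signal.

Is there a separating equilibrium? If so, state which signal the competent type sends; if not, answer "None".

Try competent → bond, incompetent → no bond:
  Under separation the client infers type exactly: bond → competent (pays 112), no bond → incompetent (pays 61).
  Competent: bond gives 112 − 12 = 100; no bond gives 61 − 11 = 50. No deviation. ✓
  Incompetent: no bond gives 61 − 10 = 51; bond gives 112 − 76 = 36. No deviation. ✓
Both hold — the competent type sends bond.

bond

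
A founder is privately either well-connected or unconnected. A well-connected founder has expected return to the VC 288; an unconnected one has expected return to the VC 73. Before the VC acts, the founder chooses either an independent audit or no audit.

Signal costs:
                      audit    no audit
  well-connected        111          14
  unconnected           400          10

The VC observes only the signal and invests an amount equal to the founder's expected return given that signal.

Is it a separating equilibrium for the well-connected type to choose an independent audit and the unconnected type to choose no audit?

Under separation the VC infers type exactly: audit → well-connected (pays 288), no audit → unconnected (pays 73).
Well-connected: audit gives 288 − 111 = 177; no audit gives 73 − 14 = 59. No deviation. ✓
Unconnected: no audit gives 73 − 10 = 63; audit gives 288 − 400 = -112. No deviation. ✓
Both incentive constraints hold.

Yes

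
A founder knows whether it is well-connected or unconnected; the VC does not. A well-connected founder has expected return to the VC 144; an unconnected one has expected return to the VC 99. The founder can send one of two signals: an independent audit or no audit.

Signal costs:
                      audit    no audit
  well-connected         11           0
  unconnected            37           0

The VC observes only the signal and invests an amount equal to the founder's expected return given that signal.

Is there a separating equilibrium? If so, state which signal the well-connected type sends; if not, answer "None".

Try well-connected → audit, unconnected → no audit:
  Under separation the VC infers type exactly: audit → well-connected (pays 144), no audit → unconnected (pays 99).
  Well-connected: audit gives 144 − 11 = 133; no audit gives 99 − 0 = 99. No deviation. ✓
  Unconnected: no audit gives 99 − 0 = 99; audit gives 144 − 37 = 107. Would deviate. ✗
Try well-connected → no audit, unconnected → audit:
  Under separation the VC infers type exactly: no audit → well-connected (pays 144), audit → unconnected (pays 99).
  Well-connected: no audit gives 144 − 0 = 144; audit gives 99 − 11 = 88. No deviation. ✓
  Unconnected: audit gives 99 − 37 = 62; no audit gives 144 − 0 = 144. Would deviate. ✗
Neither assignment is incentive-compatible.

None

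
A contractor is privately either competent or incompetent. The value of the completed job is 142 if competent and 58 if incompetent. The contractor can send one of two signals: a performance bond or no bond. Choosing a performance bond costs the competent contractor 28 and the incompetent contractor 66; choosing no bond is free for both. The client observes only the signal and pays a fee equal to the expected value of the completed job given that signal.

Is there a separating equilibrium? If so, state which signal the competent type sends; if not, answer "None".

None

Try competent → bond, incompetent → no bond:
  If types separate, bond earns payment 142 and no bond earns 58.
  Competent: bond gives 142 − 28 = 114; no bond gives 58 − 0 = 58. No deviation. ✓
  Incompetent: no bond gives 58 − 0 = 58; bond gives 142 − 66 = 76. Would deviate. ✗
Try competent → no bond, incompetent → bond:
  If types separate, no bond earns payment 142 and bond earns 58.
  Competent: no bond gives 142 − 0 = 142; bond gives 58 − 28 = 30. No deviation. ✓
  Incompetent: bond gives 58 − 66 = -8; no bond gives 142 − 0 = 142. Would deviate. ✗
Neither assignment is incentive-compatible.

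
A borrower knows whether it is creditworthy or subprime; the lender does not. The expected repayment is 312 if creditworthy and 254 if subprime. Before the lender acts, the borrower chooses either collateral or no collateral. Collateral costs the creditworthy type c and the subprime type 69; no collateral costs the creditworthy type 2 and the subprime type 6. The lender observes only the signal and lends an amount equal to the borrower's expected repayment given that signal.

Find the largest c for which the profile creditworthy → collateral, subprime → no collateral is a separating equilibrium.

60

Under separation: collateral → creditworthy (pays 312); no collateral → subprime (pays 254).
Subprime: 254 − 6 = 248 ≥ 312 − 69 = 243. Holds regardless of c. ✓
Creditworthy: 312 − c ≥ 254 − 2, so c ≤ 312 − 252 = 60.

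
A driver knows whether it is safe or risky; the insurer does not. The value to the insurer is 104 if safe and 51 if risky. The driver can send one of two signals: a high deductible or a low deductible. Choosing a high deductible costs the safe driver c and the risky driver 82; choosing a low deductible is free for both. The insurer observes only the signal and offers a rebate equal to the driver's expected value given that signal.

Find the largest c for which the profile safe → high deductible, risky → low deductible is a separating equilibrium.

Under separation: high deductible → safe (pays 104); low deductible → risky (pays 51).
Risky: 51 − 0 = 51 ≥ 104 − 82 = 22. Holds regardless of c. ✓
Safe: 104 − c ≥ 51 − 0, so c ≤ 104 − 51 = 53.

53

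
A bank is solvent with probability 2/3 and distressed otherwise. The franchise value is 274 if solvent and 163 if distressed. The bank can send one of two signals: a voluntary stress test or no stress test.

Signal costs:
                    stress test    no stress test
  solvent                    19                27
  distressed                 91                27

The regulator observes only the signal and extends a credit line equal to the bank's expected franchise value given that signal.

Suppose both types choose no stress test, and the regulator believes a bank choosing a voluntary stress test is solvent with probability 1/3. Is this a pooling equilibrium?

At the pooled signal (no stress test) the regulator holds the prior 2/3 and pays 2/3·274 + 1/3·163 = 237. Off-path (stress test) belief 1/3 gives 1/3·274 + 2/3·163 = 200.
Solvent: no stress test gives 237 − 27 = 210; stress test gives 200 − 19 = 181. Stays. ✓
Distressed: no stress test gives 237 − 27 = 210; stress test gives 200 − 91 = 109. Stays. ✓

Yes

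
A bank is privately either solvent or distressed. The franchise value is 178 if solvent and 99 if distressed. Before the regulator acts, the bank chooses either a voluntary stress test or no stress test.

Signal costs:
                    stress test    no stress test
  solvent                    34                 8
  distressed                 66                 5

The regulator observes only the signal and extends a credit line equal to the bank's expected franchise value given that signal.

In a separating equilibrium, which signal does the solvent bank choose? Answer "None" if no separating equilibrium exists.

None

Try solvent → stress test, distressed → no stress test:
  If types separate, stress test earns payment 178 and no stress test earns 99.
  Solvent: stress test gives 178 − 34 = 144; no stress test gives 99 − 8 = 91. No deviation. ✓
  Distressed: no stress test gives 99 − 5 = 94; stress test gives 178 − 66 = 112. Would deviate. ✗
Try solvent → no stress test, distressed → stress test:
  If types separate, no stress test earns payment 178 and stress test earns 99.
  Solvent: no stress test gives 178 − 8 = 170; stress test gives 99 − 34 = 65. No deviation. ✓
  Distressed: stress test gives 99 − 66 = 33; no stress test gives 178 − 5 = 173. Would deviate. ✗
Neither assignment is incentive-compatible.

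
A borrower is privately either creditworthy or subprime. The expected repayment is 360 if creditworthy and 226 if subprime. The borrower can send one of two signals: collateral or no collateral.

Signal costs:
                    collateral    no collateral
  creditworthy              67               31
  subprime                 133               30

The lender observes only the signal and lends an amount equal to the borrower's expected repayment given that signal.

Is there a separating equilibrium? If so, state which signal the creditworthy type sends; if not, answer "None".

Try creditworthy → collateral, subprime → no collateral:
  Under separation the lender infers type exactly: collateral → creditworthy (pays 360), no collateral → subprime (pays 226).
  Creditworthy: collateral gives 360 − 67 = 293; no collateral gives 226 − 31 = 195. No deviation. ✓
  Subprime: no collateral gives 226 − 30 = 196; collateral gives 360 − 133 = 227. Would deviate. ✗
Try creditworthy → no collateral, subprime → collateral:
  Under separation the lender infers type exactly: no collateral → creditworthy (pays 360), collateral → subprime (pays 226).
  Creditworthy: no collateral gives 360 − 31 = 329; collateral gives 226 − 67 = 159. No deviation. ✓
  Subprime: collateral gives 226 − 133 = 93; no collateral gives 360 − 30 = 330. Would deviate. ✗
Neither assignment is incentive-compatible.

None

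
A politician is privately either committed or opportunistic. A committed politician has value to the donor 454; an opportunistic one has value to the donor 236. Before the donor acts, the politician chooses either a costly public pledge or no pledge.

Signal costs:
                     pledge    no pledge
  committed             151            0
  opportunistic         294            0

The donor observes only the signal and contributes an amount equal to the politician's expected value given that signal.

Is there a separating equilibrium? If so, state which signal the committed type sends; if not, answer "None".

Try committed → pledge, opportunistic → no pledge:
  If types separate, pledge earns payment 454 and no pledge earns 236.
  Committed: pledge gives 454 − 151 = 303; no pledge gives 236 − 0 = 236. No deviation. ✓
  Opportunistic: no pledge gives 236 − 0 = 236; pledge gives 454 − 294 = 160. No deviation. ✓
Both hold — the committed type sends pledge.

pledge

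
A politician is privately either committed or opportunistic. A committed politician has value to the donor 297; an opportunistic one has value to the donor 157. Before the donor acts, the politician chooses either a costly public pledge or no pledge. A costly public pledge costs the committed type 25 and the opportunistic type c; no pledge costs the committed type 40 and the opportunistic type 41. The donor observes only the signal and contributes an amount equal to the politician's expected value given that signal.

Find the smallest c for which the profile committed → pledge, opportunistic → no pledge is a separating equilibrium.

Under separation: pledge → committed (pays 297); no pledge → opportunistic (pays 157).
Committed: 297 − 25 = 272 ≥ 157 − 40 = 117. Holds regardless of c. ✓
Opportunistic: 157 − 41 ≥ 297 − c, so c ≥ 297 − 116 = 181.

181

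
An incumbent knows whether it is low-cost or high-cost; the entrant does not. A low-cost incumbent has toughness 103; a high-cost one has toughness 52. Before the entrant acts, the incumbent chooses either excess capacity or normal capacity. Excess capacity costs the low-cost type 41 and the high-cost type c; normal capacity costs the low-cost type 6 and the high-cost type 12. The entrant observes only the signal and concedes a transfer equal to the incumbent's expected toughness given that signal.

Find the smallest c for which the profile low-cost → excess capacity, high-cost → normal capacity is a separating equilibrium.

Under separation: excess capacity → low-cost (pays 103); normal capacity → high-cost (pays 52).
Low-cost: 103 − 41 = 62 ≥ 52 − 6 = 46. Holds regardless of c. ✓
High-cost: 52 − 12 ≥ 103 − c, so c ≥ 103 − 40 = 63.

63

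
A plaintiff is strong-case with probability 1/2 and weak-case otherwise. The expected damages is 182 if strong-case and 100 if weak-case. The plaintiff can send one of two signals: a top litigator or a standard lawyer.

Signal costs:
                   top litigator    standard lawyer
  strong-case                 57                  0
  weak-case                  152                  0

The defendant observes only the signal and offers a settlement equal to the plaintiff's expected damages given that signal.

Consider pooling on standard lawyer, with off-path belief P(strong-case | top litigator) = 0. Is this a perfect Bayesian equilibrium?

Yes

At the pooled signal (standard lawyer) the defendant holds the prior 1/2 and pays 1/2·182 + 1/2·100 = 141. Off-path (top litigator) belief 0 gives 0·182 + 1·100 = 100.
Strong-case: standard lawyer gives 141 − 0 = 141; top litigator gives 100 − 57 = 43. Stays. ✓
Weak-case: standard lawyer gives 141 − 0 = 141; top litigator gives 100 − 152 = -52. Stays. ✓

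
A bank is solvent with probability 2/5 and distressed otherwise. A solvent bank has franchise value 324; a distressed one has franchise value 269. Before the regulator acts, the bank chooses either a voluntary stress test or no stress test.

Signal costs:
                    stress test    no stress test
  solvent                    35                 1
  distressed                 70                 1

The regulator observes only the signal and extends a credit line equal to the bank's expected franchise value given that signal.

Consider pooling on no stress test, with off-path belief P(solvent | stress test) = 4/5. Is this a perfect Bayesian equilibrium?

At the pooled signal (no stress test) the regulator holds the prior 2/5 and pays 2/5·324 + 3/5·269 = 291. Off-path (stress test) belief 4/5 gives 4/5·324 + 1/5·269 = 313.
Solvent: no stress test gives 291 − 1 = 290; stress test gives 313 − 35 = 278. Stays. ✓
Distressed: no stress test gives 291 − 1 = 290; stress test gives 313 − 70 = 243. Stays. ✓

Yes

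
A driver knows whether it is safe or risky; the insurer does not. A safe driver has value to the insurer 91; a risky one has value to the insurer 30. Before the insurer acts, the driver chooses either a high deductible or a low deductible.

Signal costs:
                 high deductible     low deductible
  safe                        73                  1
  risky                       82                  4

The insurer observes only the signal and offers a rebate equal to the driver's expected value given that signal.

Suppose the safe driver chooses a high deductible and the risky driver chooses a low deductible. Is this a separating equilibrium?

No

If types separate, high deductible earns payment 91 and low deductible earns 30.
Safe: high deductible gives 91 − 73 = 18; low deductible gives 30 − 1 = 29. Would deviate. ✗
Risky: low deductible gives 30 − 4 = 26; high deductible gives 91 − 82 = 9. No deviation. ✓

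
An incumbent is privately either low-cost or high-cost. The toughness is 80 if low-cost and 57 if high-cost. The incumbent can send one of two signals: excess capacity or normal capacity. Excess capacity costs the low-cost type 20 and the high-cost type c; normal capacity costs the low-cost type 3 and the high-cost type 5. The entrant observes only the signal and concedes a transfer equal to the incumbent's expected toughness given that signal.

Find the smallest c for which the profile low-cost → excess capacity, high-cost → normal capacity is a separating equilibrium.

Under separation: excess capacity → low-cost (pays 80); normal capacity → high-cost (pays 57).
Low-cost: 80 − 20 = 60 ≥ 57 − 3 = 54. Holds regardless of c. ✓
High-cost: 57 − 5 ≥ 80 − c, so c ≥ 80 − 52 = 28.

28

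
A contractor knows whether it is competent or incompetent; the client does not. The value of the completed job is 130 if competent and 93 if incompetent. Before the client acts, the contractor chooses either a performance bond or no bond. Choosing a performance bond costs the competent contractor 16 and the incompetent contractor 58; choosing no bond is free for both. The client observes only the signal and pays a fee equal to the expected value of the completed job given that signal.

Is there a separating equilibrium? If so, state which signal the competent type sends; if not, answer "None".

Try competent → bond, incompetent → no bond:
  If types separate, bond earns payment 130 and no bond earns 93.
  Competent: bond gives 130 − 16 = 114; no bond gives 93 − 0 = 93. No deviation. ✓
  Incompetent: no bond gives 93 − 0 = 93; bond gives 130 − 58 = 72. No deviation. ✓
Both hold — the competent type sends bond.

bond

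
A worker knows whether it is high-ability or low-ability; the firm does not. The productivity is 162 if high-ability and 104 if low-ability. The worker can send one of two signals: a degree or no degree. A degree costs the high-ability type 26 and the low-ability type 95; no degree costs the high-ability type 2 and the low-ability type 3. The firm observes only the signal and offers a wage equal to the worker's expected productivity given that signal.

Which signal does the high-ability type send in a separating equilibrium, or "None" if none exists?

Try high-ability → degree, low-ability → no degree:
  If types separate, degree earns payment 162 and no degree earns 104.
  High-ability: degree gives 162 − 26 = 136; no degree gives 104 − 2 = 102. No deviation. ✓
  Low-ability: no degree gives 104 − 3 = 101; degree gives 162 − 95 = 67. No deviation. ✓
Both hold — the high-ability type sends degree.

degree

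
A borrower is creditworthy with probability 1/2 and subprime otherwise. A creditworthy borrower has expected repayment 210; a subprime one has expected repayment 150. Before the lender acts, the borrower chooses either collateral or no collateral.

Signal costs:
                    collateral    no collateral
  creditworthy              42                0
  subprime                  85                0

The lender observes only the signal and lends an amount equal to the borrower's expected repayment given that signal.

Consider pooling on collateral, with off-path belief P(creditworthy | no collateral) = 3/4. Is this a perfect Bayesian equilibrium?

At the pooled signal (collateral) the lender holds the prior 1/2 and pays 1/2·210 + 1/2·150 = 180. Off-path (no collateral) belief 3/4 gives 3/4·210 + 1/4·150 = 195.
Creditworthy: collateral gives 180 − 42 = 138; no collateral gives 195 − 0 = 195. Deviates. ✗
Subprime: collateral gives 180 − 85 = 95; no collateral gives 195 − 0 = 195. Deviates. ✗

No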